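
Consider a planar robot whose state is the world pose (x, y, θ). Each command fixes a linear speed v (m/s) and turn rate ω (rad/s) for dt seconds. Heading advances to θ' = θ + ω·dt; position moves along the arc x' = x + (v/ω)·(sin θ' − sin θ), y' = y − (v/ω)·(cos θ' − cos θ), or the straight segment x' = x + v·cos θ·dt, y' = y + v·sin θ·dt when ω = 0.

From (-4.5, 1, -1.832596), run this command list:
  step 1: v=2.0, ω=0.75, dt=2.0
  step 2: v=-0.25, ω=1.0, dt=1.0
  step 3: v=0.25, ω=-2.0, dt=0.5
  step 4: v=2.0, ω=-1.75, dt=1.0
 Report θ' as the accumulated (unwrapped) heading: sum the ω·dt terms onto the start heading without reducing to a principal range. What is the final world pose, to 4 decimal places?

step 1: θ'=-0.3326 (R=2.6667) → pose (-2.7949, -2.2107, -0.3326)
step 2: θ'=0.6674 (R=-0.2500) → pose (-3.0312, -2.2507, 0.6674)
step 3: θ'=-0.3326 (R=-0.1250) → pose (-2.9130, -2.2307, -0.3326)
step 4: θ'=-2.0826 (R=-1.1429) → pose (-2.2898, -3.8706, -2.0826)

(-2.2898, -3.8706, -2.0826)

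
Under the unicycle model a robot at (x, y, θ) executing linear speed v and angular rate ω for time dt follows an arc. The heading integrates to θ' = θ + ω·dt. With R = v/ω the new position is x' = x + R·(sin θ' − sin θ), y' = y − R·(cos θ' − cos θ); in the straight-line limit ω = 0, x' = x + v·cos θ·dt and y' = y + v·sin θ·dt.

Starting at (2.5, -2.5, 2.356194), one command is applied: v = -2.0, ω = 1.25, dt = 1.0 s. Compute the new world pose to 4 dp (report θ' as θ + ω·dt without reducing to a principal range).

(4.3483, -2.7990, 3.6062)

θ' = 2.3562 + 1.25·1.0 = 3.6062
R = v/ω = -2.0/1.25 = -1.6000
x' = 2.5 + -1.6000·(sin 3.6062 − sin 2.3562) = 4.3483
y' = -2.5 − -1.6000·(cos 3.6062 − cos 2.3562) = -2.7990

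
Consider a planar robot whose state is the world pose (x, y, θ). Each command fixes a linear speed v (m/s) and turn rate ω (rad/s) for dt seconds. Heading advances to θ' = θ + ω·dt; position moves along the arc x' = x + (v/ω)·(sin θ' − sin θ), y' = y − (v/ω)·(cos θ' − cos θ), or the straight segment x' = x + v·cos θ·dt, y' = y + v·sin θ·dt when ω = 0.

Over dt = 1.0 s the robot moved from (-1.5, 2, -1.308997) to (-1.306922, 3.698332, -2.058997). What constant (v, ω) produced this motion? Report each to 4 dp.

Δθ = -2.058997 − -1.308997 = -0.750000
ω = Δθ/dt = -0.750000/1.0 = -0.7500
R = −Δy/(cos θ' − cos θ) = 2.3333
v = R·ω = 2.3333·-0.7500 = -1.7500

v = -1.7500, ω = -0.7500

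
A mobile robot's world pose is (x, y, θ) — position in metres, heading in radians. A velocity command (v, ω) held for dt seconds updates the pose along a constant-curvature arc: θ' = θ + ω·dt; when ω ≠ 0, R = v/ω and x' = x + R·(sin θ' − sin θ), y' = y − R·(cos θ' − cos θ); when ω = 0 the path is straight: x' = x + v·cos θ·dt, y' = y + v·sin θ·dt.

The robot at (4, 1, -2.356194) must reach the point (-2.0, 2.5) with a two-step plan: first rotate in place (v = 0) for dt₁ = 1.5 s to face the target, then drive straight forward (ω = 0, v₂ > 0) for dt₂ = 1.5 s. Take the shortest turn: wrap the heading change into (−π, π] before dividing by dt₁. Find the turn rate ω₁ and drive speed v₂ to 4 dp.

ω₁ = -0.6869, v₂ = 4.1231

heading to target = atan2(2.5−1, -2−4) = 2.8966
Δθ = wrap(2.8966 − -2.3562) = -1.0304; ω₁ = Δθ/dt₁ = -0.6869
distance = √((-2−4)² + (2.5−1)²) = 6.1847; v₂ = distance/dt₂ = 4.1231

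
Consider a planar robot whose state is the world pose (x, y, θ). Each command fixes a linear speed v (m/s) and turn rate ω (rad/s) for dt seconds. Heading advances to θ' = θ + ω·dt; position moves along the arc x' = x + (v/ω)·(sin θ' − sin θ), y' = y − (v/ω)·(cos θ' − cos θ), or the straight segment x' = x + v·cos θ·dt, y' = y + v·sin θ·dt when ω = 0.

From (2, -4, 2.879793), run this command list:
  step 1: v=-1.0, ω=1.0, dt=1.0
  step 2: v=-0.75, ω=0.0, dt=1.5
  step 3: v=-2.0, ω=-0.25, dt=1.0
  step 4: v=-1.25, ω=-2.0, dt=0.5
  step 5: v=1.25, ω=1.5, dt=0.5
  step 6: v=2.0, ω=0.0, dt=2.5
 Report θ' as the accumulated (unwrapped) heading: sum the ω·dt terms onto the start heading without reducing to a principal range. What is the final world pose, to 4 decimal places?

step 1: θ'=3.8798 (R=-1.0000) → pose (2.9318, -3.7738, 3.8798)
step 2: θ'=3.8798 (straight) → pose (3.7639, -3.0167, 3.8798)
step 3: θ'=3.6298 (R=8.0000) → pose (5.3953, -1.8687, 3.6298)
step 4: θ'=2.6298 (R=0.6250) → pose (5.9945, -1.8758, 2.6298)
step 5: θ'=3.3798 (R=0.8333) → pose (5.3898, -1.7925, 3.3798)
step 6: θ'=3.3798 (straight) → pose (0.5310, -2.9723, 3.3798)

(0.5310, -2.9723, 3.3798)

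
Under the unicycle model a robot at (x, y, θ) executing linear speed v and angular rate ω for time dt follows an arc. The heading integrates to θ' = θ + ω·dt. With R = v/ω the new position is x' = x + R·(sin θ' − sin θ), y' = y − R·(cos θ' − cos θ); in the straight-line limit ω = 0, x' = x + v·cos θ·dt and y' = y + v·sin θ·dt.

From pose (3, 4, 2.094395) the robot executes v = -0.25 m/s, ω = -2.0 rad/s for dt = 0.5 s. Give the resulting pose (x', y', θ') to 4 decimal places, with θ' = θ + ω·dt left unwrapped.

(3.0028, 3.8802, 1.0944)

θ' = 2.0944 + -2.0·0.5 = 1.0944
R = v/ω = -0.25/-2.0 = 0.1250
x' = 3 + 0.1250·(sin 1.0944 − sin 2.0944) = 3.0028
y' = 4 − 0.1250·(cos 1.0944 − cos 2.0944) = 3.8802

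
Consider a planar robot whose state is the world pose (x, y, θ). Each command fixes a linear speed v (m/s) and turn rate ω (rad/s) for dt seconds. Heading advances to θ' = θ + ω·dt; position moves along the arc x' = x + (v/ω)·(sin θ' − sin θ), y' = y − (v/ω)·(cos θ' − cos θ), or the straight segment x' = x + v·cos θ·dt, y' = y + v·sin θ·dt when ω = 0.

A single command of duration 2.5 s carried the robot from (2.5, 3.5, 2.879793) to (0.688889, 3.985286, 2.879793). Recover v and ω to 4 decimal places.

Δθ = 2.879793 − 2.879793 = 0.000000
ω = Δθ/dt = 0.000000/2.5 = 0.0000
ω = 0 → v = (Δx·cos θ + Δy·sin θ)/dt = 0.7500

v = 0.7500, ω = 0.0000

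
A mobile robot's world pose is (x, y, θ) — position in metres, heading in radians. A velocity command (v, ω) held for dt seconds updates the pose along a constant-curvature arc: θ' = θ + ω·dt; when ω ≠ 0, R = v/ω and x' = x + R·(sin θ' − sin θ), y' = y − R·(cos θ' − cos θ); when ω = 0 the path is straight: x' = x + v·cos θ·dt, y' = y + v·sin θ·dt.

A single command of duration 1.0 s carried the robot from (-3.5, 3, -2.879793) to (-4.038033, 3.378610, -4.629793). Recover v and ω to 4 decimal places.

Δθ = -4.629793 − -2.879793 = -1.750000
ω = Δθ/dt = -1.750000/1.0 = -1.7500
R = Δx/(sin θ' − sin θ) = -0.4286
v = R·ω = -0.4286·-1.7500 = 0.7500

v = 0.7500, ω = -1.7500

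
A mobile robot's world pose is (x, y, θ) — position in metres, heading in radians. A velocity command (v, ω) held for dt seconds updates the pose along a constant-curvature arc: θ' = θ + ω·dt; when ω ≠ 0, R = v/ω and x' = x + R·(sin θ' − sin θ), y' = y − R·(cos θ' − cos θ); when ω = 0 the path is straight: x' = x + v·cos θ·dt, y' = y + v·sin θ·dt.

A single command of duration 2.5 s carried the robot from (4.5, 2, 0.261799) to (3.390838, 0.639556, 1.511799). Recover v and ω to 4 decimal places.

Δθ = 1.511799 − 0.261799 = 1.250000
ω = Δθ/dt = 1.250000/2.5 = 0.5000
R = −Δy/(cos θ' − cos θ) = -1.5000
v = R·ω = -1.5000·0.5000 = -0.7500

v = -0.7500, ω = 0.5000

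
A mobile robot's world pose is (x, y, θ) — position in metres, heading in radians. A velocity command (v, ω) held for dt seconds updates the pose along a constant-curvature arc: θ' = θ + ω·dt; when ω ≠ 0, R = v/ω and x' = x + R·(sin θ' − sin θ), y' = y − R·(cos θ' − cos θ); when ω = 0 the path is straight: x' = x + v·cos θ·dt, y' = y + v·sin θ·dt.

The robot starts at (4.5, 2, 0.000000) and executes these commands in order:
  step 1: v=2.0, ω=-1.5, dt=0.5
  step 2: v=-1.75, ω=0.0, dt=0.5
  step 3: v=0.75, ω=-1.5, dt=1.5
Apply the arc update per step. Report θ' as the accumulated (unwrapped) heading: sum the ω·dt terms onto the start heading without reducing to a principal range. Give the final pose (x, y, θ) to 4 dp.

step 1: θ'=-0.7500 (R=-1.3333) → pose (5.4089, 1.6423, -0.7500)
step 2: θ'=-0.7500 (straight) → pose (4.7686, 2.2387, -0.7500)
step 3: θ'=-3.0000 (R=-0.5000) → pose (4.4984, 1.3778, -3.0000)

(4.4984, 1.3778, -3.0000)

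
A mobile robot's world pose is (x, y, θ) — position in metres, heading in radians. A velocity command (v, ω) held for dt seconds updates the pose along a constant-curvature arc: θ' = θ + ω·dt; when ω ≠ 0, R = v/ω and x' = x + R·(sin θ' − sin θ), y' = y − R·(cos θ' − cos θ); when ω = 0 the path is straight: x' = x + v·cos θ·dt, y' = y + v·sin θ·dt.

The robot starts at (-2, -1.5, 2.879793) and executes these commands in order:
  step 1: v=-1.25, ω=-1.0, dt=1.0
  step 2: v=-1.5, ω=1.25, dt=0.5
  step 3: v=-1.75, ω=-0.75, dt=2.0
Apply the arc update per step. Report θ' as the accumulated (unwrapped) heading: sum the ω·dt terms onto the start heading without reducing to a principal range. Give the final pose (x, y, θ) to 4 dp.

step 1: θ'=1.8798 (R=1.2500) → pose (-1.1327, -2.3273, 1.8798)
step 2: θ'=2.5048 (R=-1.2000) → pose (-0.7031, -2.9272, 2.5048)
step 3: θ'=1.0048 (R=2.3333) → pose (-0.1211, -6.0544, 1.0048)

(-0.1211, -6.0544, 1.0048)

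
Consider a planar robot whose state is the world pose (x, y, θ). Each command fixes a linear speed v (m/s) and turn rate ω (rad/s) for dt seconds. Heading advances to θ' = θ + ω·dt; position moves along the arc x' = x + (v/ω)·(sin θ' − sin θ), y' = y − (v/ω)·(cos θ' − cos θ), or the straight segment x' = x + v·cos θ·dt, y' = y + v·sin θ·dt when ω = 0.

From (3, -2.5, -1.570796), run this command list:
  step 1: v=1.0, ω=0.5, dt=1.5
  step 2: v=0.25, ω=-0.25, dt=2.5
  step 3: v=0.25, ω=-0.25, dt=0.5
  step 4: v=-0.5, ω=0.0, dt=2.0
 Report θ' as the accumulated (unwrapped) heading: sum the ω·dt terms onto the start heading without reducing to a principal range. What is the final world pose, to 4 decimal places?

(3.8049, -3.5449, -1.5708)

step 1: θ'=-0.8208 (R=2.0000) → pose (3.5366, -3.8633, -0.8208)
step 2: θ'=-1.4458 (R=-1.0000) → pose (3.7971, -4.4202, -1.4458)
step 3: θ'=-1.5708 (R=-1.0000) → pose (3.8049, -4.5449, -1.5708)
step 4: θ'=-1.5708 (straight) → pose (3.8049, -3.5449, -1.5708)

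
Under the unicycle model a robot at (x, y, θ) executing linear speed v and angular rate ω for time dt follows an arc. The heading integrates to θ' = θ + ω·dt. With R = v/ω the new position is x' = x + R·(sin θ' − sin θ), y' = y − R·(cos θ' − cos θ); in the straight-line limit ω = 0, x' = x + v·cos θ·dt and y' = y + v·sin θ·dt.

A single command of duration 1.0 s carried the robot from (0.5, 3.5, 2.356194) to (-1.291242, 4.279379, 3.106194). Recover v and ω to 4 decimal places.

v = 2.0000, ω = 0.7500

Δθ = 3.106194 − 2.356194 = 0.750000
ω = Δθ/dt = 0.750000/1.0 = 0.7500
R = Δx/(sin θ' − sin θ) = 2.6667
v = R·ω = 2.6667·0.7500 = 2.0000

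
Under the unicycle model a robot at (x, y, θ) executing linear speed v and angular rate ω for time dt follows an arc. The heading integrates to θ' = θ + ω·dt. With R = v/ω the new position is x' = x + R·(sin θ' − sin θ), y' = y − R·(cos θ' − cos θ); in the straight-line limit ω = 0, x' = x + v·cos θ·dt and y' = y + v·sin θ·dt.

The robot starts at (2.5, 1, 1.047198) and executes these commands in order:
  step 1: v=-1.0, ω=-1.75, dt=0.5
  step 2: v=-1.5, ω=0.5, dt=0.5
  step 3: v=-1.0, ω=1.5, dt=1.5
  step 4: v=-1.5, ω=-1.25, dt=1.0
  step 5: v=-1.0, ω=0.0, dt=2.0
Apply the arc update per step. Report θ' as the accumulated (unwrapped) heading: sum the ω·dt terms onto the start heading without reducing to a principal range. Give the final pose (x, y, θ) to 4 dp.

step 1: θ'=0.1722 (R=0.5714) → pose (2.1030, 0.7227, 0.1722)
step 2: θ'=0.4222 (R=-3.0000) → pose (1.3878, 0.5037, 0.4222)
step 3: θ'=2.6722 (R=-0.6667) → pose (1.3594, -0.6990, 2.6722)
step 4: θ'=1.4222 (R=1.2000) → pose (2.0034, -1.9469, 1.4222)
step 5: θ'=1.4222 (straight) → pose (1.7073, -3.9248, 1.4222)

(1.7073, -3.9248, 1.4222)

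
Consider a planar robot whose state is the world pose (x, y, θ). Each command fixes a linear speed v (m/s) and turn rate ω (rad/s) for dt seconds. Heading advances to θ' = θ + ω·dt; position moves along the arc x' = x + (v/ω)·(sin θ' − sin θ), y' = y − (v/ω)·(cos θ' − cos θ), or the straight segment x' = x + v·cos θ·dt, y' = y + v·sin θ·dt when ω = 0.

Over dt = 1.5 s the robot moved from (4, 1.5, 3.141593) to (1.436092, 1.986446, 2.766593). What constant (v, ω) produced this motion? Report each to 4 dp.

Δθ = 2.766593 − 3.141593 = -0.375000
ω = Δθ/dt = -0.375000/1.5 = -0.2500
R = Δx/(sin θ' − sin θ) = -7.0000
v = R·ω = -7.0000·-0.2500 = 1.7500

v = 1.7500, ω = -0.2500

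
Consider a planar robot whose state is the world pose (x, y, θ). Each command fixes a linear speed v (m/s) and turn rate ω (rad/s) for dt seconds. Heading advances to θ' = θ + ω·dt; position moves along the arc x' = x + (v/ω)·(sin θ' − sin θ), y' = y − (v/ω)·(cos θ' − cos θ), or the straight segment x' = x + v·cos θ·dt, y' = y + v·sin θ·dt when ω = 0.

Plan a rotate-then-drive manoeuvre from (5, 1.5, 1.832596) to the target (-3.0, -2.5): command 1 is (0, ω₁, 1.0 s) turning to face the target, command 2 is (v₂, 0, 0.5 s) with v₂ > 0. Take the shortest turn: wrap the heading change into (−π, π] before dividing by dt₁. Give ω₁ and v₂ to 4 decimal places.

ω₁ = 1.7726, v₂ = 17.8885

heading to target = atan2(-2.5−1.5, -3−5) = -2.6779
Δθ = wrap(-2.6779 − 1.8326) = 1.7726; ω₁ = Δθ/dt₁ = 1.7726
distance = √((-3−5)² + (-2.5−1.5)²) = 8.9443; v₂ = distance/dt₂ = 17.8885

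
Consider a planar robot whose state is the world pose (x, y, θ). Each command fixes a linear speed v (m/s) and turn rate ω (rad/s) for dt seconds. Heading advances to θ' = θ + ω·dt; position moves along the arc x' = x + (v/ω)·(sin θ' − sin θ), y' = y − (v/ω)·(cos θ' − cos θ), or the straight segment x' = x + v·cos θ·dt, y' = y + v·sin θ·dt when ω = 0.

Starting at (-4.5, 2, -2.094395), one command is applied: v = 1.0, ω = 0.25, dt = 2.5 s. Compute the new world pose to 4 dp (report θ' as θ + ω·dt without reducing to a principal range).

(-5.0154, -0.4049, -1.4694)

θ' = -2.0944 + 0.25·2.5 = -1.4694
R = v/ω = 1.0/0.25 = 4.0000
x' = -4.5 + 4.0000·(sin -1.4694 − sin -2.0944) = -5.0154
y' = 2 − 4.0000·(cos -1.4694 − cos -2.0944) = -0.4049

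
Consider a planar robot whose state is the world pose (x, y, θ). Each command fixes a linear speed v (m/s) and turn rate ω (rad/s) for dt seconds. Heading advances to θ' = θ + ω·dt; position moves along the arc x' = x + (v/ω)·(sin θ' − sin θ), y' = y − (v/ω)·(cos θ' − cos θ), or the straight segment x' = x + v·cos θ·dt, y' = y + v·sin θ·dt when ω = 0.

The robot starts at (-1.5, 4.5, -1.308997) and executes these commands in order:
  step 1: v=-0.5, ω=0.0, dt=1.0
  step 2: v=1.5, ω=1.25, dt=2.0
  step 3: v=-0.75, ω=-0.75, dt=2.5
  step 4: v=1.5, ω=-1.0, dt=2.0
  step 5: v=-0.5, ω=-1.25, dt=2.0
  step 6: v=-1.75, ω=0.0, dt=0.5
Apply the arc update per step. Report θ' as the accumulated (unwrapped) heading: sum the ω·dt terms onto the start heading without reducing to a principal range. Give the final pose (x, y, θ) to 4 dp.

(-1.0661, 0.6160, -5.1840)

step 1: θ'=-1.3090 (straight) → pose (-1.6294, 4.9830, -1.3090)
step 2: θ'=1.1910 (R=1.2000) → pose (0.6442, 4.8487, 1.1910)
step 3: θ'=-0.6840 (R=1.0000) → pose (-0.9164, 4.4443, -0.6840)
step 4: θ'=-2.6840 (R=-1.5000) → pose (-1.2016, 1.9361, -2.6840)
step 5: θ'=-5.1840 (R=0.4000) → pose (-0.6685, 1.3955, -5.1840)
step 6: θ'=-5.1840 (straight) → pose (-1.0661, 0.6160, -5.1840)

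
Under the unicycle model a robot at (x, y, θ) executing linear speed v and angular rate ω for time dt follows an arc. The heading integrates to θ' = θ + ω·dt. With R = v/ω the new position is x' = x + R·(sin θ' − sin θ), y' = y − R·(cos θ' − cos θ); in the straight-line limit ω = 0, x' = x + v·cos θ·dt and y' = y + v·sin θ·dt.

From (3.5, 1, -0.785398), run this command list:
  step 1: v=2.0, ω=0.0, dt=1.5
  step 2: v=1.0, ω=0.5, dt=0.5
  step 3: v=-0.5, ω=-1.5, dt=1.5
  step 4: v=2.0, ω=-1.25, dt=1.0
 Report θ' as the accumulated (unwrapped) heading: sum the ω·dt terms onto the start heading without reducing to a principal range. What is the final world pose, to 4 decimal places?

(4.2639, -0.3309, -4.0354)

step 1: θ'=-0.7854 (straight) → pose (5.6213, -1.1213, -0.7854)
step 2: θ'=-0.5354 (R=2.0000) → pose (6.0152, -1.4272, -0.5354)
step 3: θ'=-2.7854 (R=0.3333) → pose (6.0690, -0.8281, -2.7854)
step 4: θ'=-4.0354 (R=-1.6000) → pose (4.2639, -0.3309, -4.0354)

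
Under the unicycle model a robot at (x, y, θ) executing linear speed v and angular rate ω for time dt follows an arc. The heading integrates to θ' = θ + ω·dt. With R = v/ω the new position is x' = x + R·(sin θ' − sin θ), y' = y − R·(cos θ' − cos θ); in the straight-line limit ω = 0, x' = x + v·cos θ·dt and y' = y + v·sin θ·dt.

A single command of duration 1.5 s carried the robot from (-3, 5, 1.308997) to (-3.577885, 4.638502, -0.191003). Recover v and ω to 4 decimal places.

v = -0.5000, ω = -1.0000

Δθ = -0.191003 − 1.308997 = -1.500000
ω = Δθ/dt = -1.500000/1.5 = -1.0000
R = Δx/(sin θ' − sin θ) = 0.5000
v = R·ω = 0.5000·-1.0000 = -0.5000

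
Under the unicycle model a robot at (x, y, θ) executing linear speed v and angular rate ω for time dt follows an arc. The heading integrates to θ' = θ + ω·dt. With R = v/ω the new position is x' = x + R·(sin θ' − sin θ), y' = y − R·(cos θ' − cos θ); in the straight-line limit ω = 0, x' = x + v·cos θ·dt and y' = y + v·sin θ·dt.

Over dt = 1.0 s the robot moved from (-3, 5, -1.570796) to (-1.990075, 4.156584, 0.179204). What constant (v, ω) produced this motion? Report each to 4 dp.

v = 1.5000, ω = 1.7500

Δθ = 0.179204 − -1.570796 = 1.750000
ω = Δθ/dt = 1.750000/1.0 = 1.7500
R = Δx/(sin θ' − sin θ) = 0.8571
v = R·ω = 0.8571·1.7500 = 1.5000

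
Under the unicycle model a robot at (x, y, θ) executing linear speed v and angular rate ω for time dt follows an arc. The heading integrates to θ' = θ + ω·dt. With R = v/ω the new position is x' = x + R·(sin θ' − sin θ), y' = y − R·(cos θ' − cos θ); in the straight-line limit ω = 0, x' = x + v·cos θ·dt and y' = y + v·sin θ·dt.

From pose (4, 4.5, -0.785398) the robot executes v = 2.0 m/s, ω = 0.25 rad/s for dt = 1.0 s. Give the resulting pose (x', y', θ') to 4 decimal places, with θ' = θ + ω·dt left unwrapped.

θ' = -0.7854 + 0.25·1.0 = -0.5354
R = v/ω = 2.0/0.25 = 8.0000
x' = 4 + 8.0000·(sin -0.5354 − sin -0.7854) = 5.5754
y' = 4.5 − 8.0000·(cos -0.5354 − cos -0.7854) = 3.2763

(5.5754, 3.2763, -0.5354)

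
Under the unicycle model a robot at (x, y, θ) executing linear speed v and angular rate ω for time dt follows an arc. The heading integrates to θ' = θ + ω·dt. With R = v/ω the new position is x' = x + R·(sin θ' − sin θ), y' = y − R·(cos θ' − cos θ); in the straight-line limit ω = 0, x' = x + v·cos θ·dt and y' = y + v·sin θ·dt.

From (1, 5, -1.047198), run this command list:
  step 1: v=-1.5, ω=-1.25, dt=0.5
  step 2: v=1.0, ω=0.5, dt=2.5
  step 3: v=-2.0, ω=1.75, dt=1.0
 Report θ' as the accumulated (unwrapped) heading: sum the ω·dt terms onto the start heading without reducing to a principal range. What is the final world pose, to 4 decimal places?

step 1: θ'=-1.6722 (R=1.2000) → pose (0.8454, 5.7215, -1.6722)
step 2: θ'=-0.4222 (R=2.0000) → pose (2.0156, 3.6946, -0.4222)
step 3: θ'=1.3278 (R=-1.1429) → pose (0.4380, 2.9271, 1.3278)

(0.4380, 2.9271, 1.3278)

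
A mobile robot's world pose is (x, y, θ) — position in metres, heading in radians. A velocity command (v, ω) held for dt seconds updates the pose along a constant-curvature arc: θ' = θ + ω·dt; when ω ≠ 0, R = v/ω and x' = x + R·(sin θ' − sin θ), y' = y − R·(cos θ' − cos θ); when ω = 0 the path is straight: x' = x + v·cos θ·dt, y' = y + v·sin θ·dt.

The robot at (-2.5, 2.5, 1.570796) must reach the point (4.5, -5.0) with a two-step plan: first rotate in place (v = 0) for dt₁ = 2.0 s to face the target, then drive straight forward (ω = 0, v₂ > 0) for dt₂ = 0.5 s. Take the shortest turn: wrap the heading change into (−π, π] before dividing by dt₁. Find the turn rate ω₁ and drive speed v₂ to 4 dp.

heading to target = atan2(-5−2.5, 4.5−-2.5) = -0.8199
Δθ = wrap(-0.8199 − 1.5708) = -2.3907; ω₁ = Δθ/dt₁ = -1.1953
distance = √((4.5−-2.5)² + (-5−2.5)²) = 10.2591; v₂ = distance/dt₂ = 20.5183

ω₁ = -1.1953, v₂ = 20.5183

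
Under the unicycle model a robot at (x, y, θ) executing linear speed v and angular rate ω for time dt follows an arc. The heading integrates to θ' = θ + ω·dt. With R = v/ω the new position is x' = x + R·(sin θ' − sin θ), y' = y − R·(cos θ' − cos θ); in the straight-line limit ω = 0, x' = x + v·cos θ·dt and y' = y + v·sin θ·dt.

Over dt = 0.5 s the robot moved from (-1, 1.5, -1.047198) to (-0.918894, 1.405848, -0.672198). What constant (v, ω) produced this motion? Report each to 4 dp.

v = 0.2500, ω = 0.7500

Δθ = -0.672198 − -1.047198 = 0.375000
ω = Δθ/dt = 0.375000/0.5 = 0.7500
R = −Δy/(cos θ' − cos θ) = 0.3333
v = R·ω = 0.3333·0.7500 = 0.2500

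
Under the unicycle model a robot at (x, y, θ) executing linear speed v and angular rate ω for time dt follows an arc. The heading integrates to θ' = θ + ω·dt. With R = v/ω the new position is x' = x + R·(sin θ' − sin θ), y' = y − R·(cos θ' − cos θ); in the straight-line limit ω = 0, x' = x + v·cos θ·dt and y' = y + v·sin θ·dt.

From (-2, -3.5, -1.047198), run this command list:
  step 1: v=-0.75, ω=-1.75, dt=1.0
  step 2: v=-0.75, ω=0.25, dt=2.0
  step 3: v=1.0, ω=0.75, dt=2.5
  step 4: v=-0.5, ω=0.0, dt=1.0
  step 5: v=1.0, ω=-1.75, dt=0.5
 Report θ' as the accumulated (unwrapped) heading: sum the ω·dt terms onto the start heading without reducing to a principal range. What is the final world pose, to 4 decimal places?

(-0.2334, -4.3148, -1.2972)

step 1: θ'=-2.7972 (R=0.4286) → pose (-1.7735, -2.8823, -2.7972)
step 2: θ'=-2.2972 (R=-3.0000) → pose (-0.5437, -2.0510, -2.2972)
step 3: θ'=-0.4222 (R=1.3333) → pose (-0.0933, -4.1529, -0.4222)
step 4: θ'=-0.4222 (straight) → pose (-0.5494, -3.9480, -0.4222)
step 5: θ'=-1.2972 (R=-0.5714) → pose (-0.2334, -4.3148, -1.2972)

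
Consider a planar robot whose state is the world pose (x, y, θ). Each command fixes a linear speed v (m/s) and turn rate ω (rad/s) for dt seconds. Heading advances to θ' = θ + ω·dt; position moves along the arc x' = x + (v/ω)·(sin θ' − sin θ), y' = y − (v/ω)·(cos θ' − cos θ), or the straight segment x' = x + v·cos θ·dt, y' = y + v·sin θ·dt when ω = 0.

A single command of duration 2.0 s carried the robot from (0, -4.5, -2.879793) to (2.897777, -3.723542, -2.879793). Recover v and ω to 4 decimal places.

v = -1.5000, ω = 0.0000

Δθ = -2.879793 − -2.879793 = 0.000000
ω = Δθ/dt = 0.000000/2.0 = 0.0000
ω = 0 → v = (Δx·cos θ + Δy·sin θ)/dt = -1.5000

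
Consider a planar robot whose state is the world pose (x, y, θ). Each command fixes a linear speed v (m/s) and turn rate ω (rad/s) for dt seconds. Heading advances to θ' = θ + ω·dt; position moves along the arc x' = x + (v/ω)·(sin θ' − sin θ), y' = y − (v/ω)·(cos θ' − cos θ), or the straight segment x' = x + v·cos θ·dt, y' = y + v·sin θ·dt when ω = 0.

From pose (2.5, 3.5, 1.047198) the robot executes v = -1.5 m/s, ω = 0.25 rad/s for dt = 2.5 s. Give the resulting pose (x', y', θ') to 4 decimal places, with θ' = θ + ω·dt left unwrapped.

(1.7270, -0.1074, 1.6722)

θ' = 1.0472 + 0.25·2.5 = 1.6722
R = v/ω = -1.5/0.25 = -6.0000
x' = 2.5 + -6.0000·(sin 1.6722 − sin 1.0472) = 1.7270
y' = 3.5 − -6.0000·(cos 1.6722 − cos 1.0472) = -0.1074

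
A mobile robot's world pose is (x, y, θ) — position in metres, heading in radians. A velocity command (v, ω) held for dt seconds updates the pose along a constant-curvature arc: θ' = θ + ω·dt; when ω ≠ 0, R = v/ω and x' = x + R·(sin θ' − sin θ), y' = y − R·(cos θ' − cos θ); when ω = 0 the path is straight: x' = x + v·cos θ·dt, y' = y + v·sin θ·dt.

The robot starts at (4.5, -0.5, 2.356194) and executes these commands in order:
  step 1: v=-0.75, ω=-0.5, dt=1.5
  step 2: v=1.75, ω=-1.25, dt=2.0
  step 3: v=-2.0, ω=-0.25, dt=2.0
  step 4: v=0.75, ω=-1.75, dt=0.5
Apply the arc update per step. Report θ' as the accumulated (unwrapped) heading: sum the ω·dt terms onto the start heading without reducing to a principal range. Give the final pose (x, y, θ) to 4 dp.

(5.6959, 2.6712, -2.2688)

step 1: θ'=1.6062 (R=1.5000) → pose (4.9384, -1.5076, 1.6062)
step 2: θ'=-0.8938 (R=-1.4000) → pose (7.4288, -0.5810, -0.8938)
step 3: θ'=-1.3938 (R=8.0000) → pose (5.7894, 3.0221, -1.3938)
step 4: θ'=-2.2688 (R=-0.4286) → pose (5.6959, 2.6712, -2.2688)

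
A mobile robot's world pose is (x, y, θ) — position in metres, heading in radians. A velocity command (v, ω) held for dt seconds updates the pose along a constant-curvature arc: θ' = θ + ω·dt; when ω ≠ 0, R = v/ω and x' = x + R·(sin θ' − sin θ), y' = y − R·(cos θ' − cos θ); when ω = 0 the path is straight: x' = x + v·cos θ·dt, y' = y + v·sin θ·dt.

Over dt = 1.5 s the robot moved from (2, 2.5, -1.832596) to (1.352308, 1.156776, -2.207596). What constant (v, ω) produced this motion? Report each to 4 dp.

v = 1.0000, ω = -0.2500

Δθ = -2.207596 − -1.832596 = -0.375000
ω = Δθ/dt = -0.375000/1.5 = -0.2500
R = −Δy/(cos θ' − cos θ) = -4.0000
v = R·ω = -4.0000·-0.2500 = 1.0000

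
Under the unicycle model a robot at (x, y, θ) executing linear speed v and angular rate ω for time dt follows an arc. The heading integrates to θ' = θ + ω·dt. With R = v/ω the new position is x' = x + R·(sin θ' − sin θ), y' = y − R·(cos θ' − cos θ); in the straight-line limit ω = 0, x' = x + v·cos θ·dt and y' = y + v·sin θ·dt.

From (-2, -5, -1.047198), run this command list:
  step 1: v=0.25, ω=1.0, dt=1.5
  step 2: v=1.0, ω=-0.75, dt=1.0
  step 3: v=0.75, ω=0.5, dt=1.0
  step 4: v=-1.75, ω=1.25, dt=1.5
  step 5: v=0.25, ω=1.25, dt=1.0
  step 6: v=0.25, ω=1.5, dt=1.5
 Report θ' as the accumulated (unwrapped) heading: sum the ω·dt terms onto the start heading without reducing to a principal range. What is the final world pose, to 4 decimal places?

step 1: θ'=0.4528 (R=0.2500) → pose (-1.6741, -5.0998, 0.4528)
step 2: θ'=-0.2972 (R=-1.3333) → pose (-0.7003, -5.0239, -0.2972)
step 3: θ'=0.2028 (R=1.5000) → pose (0.0410, -5.0589, 0.2028)
step 4: θ'=2.0778 (R=-1.4000) → pose (-0.9009, -7.1100, 2.0778)
step 5: θ'=3.3278 (R=0.2000) → pose (-1.1127, -7.0106, 3.3278)
step 6: θ'=5.5778 (R=0.1667) → pose (-1.1899, -7.3013, 5.5778)

(-1.1899, -7.3013, 5.5778)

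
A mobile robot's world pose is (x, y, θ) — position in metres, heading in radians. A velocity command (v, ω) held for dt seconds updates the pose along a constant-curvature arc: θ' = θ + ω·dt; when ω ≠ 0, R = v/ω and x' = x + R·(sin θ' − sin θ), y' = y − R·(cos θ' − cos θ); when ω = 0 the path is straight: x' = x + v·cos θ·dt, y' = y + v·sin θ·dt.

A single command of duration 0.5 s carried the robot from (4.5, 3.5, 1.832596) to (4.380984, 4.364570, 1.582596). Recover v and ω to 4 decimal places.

Δθ = 1.582596 − 1.832596 = -0.250000
ω = Δθ/dt = -0.250000/0.5 = -0.5000
R = −Δy/(cos θ' − cos θ) = -3.5000
v = R·ω = -3.5000·-0.5000 = 1.7500

v = 1.7500, ω = -0.5000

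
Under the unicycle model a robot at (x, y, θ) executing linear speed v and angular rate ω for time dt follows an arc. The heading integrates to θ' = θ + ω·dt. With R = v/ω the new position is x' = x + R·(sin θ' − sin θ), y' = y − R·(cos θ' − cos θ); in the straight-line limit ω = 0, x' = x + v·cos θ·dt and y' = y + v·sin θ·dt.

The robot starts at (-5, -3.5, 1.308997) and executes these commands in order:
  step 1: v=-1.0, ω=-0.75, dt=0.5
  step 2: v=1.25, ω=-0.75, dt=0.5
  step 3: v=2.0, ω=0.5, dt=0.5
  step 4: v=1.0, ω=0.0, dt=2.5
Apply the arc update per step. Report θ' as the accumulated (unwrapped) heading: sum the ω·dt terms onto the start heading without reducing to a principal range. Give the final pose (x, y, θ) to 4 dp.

step 1: θ'=0.9340 (R=1.3333) → pose (-5.2159, -3.9477, 0.9340)
step 2: θ'=0.5590 (R=-1.6667) → pose (-4.7598, -3.5258, 0.5590)
step 3: θ'=0.8090 (R=4.0000) → pose (-3.9867, -2.8956, 0.8090)
step 4: θ'=0.8090 (straight) → pose (-2.2612, -1.0866, 0.8090)

(-2.2612, -1.0866, 0.8090)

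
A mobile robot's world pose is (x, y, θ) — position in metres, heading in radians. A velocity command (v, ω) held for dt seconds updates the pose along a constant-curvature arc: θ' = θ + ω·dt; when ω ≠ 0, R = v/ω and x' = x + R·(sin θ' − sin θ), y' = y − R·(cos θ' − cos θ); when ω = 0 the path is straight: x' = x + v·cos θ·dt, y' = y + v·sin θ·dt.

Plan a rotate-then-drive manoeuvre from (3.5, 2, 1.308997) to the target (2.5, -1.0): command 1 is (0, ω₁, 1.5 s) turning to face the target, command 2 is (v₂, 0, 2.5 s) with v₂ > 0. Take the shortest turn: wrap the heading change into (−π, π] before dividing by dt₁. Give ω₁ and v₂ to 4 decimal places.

ω₁ = 2.0544, v₂ = 1.2649

heading to target = atan2(-1−2, 2.5−3.5) = -1.8925
Δθ = wrap(-1.8925 − 1.3090) = 3.0816; ω₁ = Δθ/dt₁ = 2.0544
distance = √((2.5−3.5)² + (-1−2)²) = 3.1623; v₂ = distance/dt₂ = 1.2649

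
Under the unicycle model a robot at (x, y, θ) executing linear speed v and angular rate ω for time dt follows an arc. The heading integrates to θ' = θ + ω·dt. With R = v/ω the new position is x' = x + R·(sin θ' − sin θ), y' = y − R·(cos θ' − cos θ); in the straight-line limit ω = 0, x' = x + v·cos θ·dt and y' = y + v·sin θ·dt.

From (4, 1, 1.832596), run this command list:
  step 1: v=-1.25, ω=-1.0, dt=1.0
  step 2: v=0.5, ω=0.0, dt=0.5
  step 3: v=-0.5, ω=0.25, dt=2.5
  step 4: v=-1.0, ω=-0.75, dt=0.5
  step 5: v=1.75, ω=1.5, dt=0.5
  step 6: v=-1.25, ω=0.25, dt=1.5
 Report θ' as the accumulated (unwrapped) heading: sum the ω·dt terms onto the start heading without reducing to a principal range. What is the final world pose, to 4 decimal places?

(4.1365, -2.4044, 2.2076)

step 1: θ'=0.8326 (R=1.2500) → pose (3.7172, -0.1647, 0.8326)
step 2: θ'=0.8326 (straight) → pose (3.8854, 0.0202, 0.8326)
step 3: θ'=1.4576 (R=-2.0000) → pose (3.3776, -1.0998, 1.4576)
step 4: θ'=1.0826 (R=1.3333) → pose (3.2304, -1.5746, 1.0826)
step 5: θ'=1.8326 (R=1.1667) → pose (3.3269, -0.7254, 1.8326)
step 6: θ'=2.2076 (R=-5.0000) → pose (4.1365, -2.4044, 2.2076)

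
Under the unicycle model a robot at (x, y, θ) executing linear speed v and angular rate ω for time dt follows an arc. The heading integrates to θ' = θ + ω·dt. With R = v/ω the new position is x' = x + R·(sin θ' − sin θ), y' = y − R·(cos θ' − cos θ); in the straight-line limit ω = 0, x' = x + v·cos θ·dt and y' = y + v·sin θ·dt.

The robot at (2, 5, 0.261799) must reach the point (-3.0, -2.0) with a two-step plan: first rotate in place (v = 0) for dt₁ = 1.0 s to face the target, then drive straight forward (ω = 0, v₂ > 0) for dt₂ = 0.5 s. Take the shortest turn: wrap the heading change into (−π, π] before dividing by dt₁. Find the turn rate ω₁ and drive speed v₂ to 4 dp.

ω₁ = -2.4528, v₂ = 17.2047

heading to target = atan2(-2−5, -3−2) = -2.1910
Δθ = wrap(-2.1910 − 0.2618) = -2.4528; ω₁ = Δθ/dt₁ = -2.4528
distance = √((-3−2)² + (-2−5)²) = 8.6023; v₂ = distance/dt₂ = 17.2047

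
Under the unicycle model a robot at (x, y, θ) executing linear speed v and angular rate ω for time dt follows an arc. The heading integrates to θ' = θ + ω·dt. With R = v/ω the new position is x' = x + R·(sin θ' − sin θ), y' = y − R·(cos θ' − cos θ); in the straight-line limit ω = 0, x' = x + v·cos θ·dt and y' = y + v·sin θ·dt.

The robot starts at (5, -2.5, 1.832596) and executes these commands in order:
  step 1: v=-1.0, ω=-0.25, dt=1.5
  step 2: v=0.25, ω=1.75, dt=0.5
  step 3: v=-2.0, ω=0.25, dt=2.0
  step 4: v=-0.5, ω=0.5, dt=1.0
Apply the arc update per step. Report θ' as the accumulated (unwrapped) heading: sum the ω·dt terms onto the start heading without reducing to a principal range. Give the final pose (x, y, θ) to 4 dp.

step 1: θ'=1.4576 (R=4.0000) → pose (5.1107, -3.9871, 1.4576)
step 2: θ'=2.3326 (R=0.1429) → pose (5.0721, -3.8724, 2.3326)
step 3: θ'=2.8326 (R=-8.0000) → pose (8.4281, -5.9717, 2.8326)
step 4: θ'=3.3326 (R=-1.0000) → pose (8.9220, -6.0009, 3.3326)

(8.9220, -6.0009, 3.3326)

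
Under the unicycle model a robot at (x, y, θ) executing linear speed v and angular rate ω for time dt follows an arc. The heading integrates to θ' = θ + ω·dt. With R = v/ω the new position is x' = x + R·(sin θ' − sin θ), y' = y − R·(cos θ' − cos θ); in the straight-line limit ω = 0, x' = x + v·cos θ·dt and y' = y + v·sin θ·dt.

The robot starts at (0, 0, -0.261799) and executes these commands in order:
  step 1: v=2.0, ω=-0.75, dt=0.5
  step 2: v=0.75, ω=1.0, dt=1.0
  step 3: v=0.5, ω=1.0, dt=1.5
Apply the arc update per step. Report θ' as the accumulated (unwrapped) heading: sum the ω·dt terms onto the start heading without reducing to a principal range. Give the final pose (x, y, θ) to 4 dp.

(1.9090, 0.0816, 1.8632)

step 1: θ'=-0.6368 (R=-2.6667) → pose (0.8955, -0.4318, -0.6368)
step 2: θ'=0.3632 (R=0.7500) → pose (1.6079, -0.5299, 0.3632)
step 3: θ'=1.8632 (R=0.5000) → pose (1.9090, 0.0816, 1.8632)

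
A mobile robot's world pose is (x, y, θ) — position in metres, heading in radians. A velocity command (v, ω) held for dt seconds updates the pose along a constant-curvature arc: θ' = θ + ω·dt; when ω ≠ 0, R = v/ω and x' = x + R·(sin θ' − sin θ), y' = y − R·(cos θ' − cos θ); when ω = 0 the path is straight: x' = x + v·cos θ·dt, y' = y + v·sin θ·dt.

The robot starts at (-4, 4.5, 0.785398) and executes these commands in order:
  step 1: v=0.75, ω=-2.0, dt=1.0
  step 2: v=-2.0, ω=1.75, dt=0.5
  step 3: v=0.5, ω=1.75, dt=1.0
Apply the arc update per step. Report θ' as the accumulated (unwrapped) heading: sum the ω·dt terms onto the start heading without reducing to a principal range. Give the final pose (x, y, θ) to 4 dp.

(-3.6966, 5.2684, 1.4104)

step 1: θ'=-1.2146 (R=-0.3750) → pose (-3.3834, 4.3656, -1.2146)
step 2: θ'=-0.3396 (R=-1.1429) → pose (-4.0738, 5.0447, -0.3396)
step 3: θ'=1.4104 (R=0.2857) → pose (-3.6966, 5.2684, 1.4104)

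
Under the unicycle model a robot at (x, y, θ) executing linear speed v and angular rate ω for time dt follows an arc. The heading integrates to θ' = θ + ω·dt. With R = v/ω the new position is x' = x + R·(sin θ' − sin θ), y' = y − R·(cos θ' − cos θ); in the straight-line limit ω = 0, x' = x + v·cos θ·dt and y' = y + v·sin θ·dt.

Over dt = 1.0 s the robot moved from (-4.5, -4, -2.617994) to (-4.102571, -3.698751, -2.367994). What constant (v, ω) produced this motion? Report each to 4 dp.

v = -0.5000, ω = 0.2500

Δθ = -2.367994 − -2.617994 = 0.250000
ω = Δθ/dt = 0.250000/1.0 = 0.2500
R = Δx/(sin θ' − sin θ) = -2.0000
v = R·ω = -2.0000·0.2500 = -0.5000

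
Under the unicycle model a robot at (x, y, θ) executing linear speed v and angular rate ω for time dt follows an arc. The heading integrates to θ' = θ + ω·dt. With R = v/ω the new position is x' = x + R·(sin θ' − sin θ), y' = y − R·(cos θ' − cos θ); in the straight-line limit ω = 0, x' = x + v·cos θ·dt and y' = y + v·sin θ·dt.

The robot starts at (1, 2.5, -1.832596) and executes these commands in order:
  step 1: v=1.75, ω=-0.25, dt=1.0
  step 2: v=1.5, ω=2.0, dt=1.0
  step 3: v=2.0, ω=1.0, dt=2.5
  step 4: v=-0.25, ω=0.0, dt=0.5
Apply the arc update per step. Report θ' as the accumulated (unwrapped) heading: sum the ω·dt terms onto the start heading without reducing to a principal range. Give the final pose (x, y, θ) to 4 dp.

step 1: θ'=-2.0826 (R=-7.0000) → pose (0.3416, 0.8835, -2.0826)
step 2: θ'=-0.0826 (R=0.7500) → pose (0.9336, -0.2312, -0.0826)
step 3: θ'=2.4174 (R=2.0000) → pose (2.4237, 3.2600, 2.4174)
step 4: θ'=2.4174 (straight) → pose (2.5173, 3.1772, 2.4174)

(2.5173, 3.1772, 2.4174)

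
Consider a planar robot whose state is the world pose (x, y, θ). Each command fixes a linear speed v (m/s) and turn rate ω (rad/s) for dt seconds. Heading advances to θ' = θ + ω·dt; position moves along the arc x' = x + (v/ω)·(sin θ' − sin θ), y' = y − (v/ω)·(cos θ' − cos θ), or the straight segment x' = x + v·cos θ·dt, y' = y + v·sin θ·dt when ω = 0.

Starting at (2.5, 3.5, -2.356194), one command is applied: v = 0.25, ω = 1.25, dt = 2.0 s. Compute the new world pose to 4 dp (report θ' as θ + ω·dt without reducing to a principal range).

(2.6701, 3.1606, 0.1438)

θ' = -2.3562 + 1.25·2.0 = 0.1438
R = v/ω = 0.25/1.25 = 0.2000
x' = 2.5 + 0.2000·(sin 0.1438 − sin -2.3562) = 2.6701
y' = 3.5 − 0.2000·(cos 0.1438 − cos -2.3562) = 3.1606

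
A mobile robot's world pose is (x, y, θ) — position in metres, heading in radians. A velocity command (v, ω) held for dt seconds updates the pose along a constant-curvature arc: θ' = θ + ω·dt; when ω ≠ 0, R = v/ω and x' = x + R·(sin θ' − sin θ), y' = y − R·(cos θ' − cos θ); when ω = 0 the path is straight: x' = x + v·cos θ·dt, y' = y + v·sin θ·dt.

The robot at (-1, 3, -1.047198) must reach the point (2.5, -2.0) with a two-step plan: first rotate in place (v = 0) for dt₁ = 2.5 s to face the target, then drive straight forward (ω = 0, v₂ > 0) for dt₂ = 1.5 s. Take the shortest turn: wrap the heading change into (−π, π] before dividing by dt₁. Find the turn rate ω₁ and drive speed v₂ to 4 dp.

ω₁ = 0.0349, v₂ = 4.0689

heading to target = atan2(-2−3, 2.5−-1) = -0.9601
Δθ = wrap(-0.9601 − -1.0472) = 0.0871; ω₁ = Δθ/dt₁ = 0.0349
distance = √((2.5−-1)² + (-2−3)²) = 6.1033; v₂ = distance/dt₂ = 4.0689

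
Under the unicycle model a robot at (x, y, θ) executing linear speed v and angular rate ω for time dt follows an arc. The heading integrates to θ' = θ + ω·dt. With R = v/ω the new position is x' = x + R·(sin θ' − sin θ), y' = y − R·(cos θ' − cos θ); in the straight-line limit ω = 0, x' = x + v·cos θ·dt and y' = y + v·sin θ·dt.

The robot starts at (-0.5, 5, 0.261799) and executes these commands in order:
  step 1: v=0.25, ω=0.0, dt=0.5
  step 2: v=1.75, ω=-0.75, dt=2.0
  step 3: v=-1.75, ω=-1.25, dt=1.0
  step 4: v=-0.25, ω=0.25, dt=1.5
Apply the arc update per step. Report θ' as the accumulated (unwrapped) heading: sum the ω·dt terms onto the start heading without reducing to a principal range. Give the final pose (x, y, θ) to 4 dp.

step 1: θ'=0.2618 (straight) → pose (-0.3793, 5.0324, 0.2618)
step 2: θ'=-1.2382 (R=-2.3333) → pose (2.4301, 3.5404, -1.2382)
step 3: θ'=-2.4882 (R=1.4000) → pose (2.9024, 5.1091, -2.4882)
step 4: θ'=-2.1132 (R=-1.0000) → pose (3.1509, 5.3869, -2.1132)

(3.1509, 5.3869, -2.1132)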